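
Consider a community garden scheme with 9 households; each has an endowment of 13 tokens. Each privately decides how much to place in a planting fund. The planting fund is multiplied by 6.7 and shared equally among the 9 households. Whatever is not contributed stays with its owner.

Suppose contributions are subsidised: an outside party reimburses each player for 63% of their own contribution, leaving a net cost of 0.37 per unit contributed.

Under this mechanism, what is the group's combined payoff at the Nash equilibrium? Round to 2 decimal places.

857.61 tokens

Under the mechanism each unit contributed yields (6.7/9) / 0.37 = 2.0120 back to its contributor per unit of net cost, which exceeds 1, making full contribution the dominant choice for everyone.
At the Nash equilibrium everyone contributes 13. Group total payoff = 9 × (13 × 0.63 + 6.7 × 13) = 857.61.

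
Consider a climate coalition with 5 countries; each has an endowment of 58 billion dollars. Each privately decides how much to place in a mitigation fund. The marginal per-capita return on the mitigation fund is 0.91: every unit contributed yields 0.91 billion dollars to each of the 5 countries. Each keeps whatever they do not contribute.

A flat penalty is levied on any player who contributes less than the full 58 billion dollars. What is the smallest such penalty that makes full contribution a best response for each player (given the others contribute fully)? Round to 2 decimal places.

5.22 billion dollars

Given the others contribute fully, the best deviation is to contribute 0 (any partial contribution still incurs the fine and gives up units whose private return 0.91 is below 1).
Deviating from 58 to 0 saves 58 billion dollars but forfeits the deviator's share of the drop in the mitigation fund: 0.91 × 58 = 52.78.
So the deviation gain is 58 − 52.78 = 5.22, and the fine must be at least 5.22 billion dollars to wipe it out.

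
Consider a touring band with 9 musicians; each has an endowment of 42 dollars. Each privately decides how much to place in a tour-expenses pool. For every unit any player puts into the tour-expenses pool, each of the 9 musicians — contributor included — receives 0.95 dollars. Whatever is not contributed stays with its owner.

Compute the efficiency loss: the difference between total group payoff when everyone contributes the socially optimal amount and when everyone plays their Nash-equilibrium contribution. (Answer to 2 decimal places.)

2853.90 dollars

The private return per contributed unit is 0.95 < 1, so contributing 0 is dominant for every player. At the Nash equilibrium everyone keeps their 42, and the group total is 9 × 42 = 378.
Each contributed unit returns 8.550 to the group as a whole (0.95 to each of 9 players), which exceeds 1, so the social optimum is full contribution: group total = 8.550 × 378 = 3231.90.
Efficiency loss = 3231.90 − 378 = 2853.90.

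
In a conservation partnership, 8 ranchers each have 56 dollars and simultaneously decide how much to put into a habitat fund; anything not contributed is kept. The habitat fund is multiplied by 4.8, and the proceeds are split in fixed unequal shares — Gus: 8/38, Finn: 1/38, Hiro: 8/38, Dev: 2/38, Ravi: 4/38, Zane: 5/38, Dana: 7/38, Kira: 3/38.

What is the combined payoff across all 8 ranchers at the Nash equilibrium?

873.60 dollars

For player j, contributing a unit is worthwhile iff 4.8 × (j's share) ≥ 1, i.e. iff j's share is at least 0.2083.
The shares above 0.2083 belong to Gus and Hiro, contributing 56 each; the remaining 6 contribute 0. Total contributed: 112.
The habitat fund pays out 4.8 × 112 = 537.60 in total (split across the unequal shares, but the aggregate is all that matters for the group sum).
The 6 free-riders keep 56 each, adding 336. Group total = 336 + 537.60 = 873.60.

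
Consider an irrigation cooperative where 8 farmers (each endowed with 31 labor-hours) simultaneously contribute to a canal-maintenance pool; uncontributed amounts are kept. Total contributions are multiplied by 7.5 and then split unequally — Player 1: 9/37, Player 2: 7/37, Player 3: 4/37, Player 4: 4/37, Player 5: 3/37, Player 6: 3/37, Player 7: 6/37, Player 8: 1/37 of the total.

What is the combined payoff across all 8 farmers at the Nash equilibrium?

852.50 labor-hours

Each unit j contributes comes back to j as 7.5 × (j's share), so j prefers to contribute only if that share exceeds 1/7.5 = 0.1333; otherwise keeping the unit dominates.
Player 1, Player 2 and Player 7 are above the threshold, contributing 31 each; the remaining 5 contribute 0. Total contributed: 93.
The canal-maintenance pool pays out 7.5 × 93 = 697.50 in total (split across the unequal shares, but the aggregate is all that matters for the group sum).
The 5 free-riders keep 31 each, adding 155. Group total = 155 + 697.50 = 852.50.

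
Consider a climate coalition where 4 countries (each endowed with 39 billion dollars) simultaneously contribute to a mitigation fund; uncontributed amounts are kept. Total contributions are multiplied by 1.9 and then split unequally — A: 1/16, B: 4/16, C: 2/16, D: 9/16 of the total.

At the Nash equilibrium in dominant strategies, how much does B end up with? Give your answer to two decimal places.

A player with share s gets back 1.9·s per unit contributed, so full contribution is dominant for anyone with s > 1/1.9 = 0.5263 and zero contribution is dominant for anyone below.
D alone (share 9/16) is above the threshold, contributing 39; the remaining 3 contribute 0. Total contributed: 39.
B keeps 39 and receives 1.9 × 39 × 4/16 = 18.53 from the mitigation fund, for a payoff of 57.53.

57.53 billion dollars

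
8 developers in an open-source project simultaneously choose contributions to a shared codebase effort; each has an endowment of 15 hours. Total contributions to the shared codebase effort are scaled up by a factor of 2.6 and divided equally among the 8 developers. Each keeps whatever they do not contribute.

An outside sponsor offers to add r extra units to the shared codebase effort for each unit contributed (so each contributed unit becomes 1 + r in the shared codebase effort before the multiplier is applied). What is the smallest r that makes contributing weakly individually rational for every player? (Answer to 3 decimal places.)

2.077

With matching at rate r, one contributed unit becomes (1 + r) in the shared codebase effort and returns 2.6 × (1 + r) / 8 to the contributor.
Setting this equal to 1: 1 + r = 8/2.6 = 3.0769.
So the minimum matching rate is r = 3.0769 − 1 = 2.077.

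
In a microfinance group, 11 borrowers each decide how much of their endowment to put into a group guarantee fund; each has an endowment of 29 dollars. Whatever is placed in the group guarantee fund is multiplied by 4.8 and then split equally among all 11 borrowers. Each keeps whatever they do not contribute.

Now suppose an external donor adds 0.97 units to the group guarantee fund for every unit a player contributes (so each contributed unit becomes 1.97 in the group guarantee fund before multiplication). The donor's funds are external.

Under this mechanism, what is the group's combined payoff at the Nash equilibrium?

Even with the mechanism, each unit contributed returns only 4.8 × 1.97 / 11 = 0.8596 per unit of net cost, so contributing nothing is still dominant.
At the Nash equilibrium no one contributes; group total payoff = 11 × 29 = 319.

319.00 dollars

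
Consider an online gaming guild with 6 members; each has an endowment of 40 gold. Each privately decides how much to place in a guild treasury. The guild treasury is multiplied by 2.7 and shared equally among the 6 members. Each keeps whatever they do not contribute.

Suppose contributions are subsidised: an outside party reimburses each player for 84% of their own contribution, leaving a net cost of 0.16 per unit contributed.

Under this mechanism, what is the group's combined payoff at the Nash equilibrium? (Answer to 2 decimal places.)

849.60 gold

Under the mechanism each unit contributed yields (2.7/6) / 0.16 = 2.8125 back to its contributor per unit of net cost, which exceeds 1, making full contribution the dominant choice for everyone.
So the Nash equilibrium is full contribution by all 6; the group earns 6 × (40 × 0.84 + 2.7 × 40) = 849.60.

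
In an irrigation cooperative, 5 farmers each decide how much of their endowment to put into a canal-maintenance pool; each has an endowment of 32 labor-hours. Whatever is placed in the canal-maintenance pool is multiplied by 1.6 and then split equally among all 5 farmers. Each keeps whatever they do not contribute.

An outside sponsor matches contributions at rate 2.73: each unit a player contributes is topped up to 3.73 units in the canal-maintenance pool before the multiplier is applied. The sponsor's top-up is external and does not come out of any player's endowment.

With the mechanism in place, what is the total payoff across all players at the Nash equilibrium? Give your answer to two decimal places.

Under the mechanism each unit contributed yields 1.6 × 3.73 / 5 = 1.1936 back to its contributor per unit of net cost, which exceeds 1, making full contribution the dominant choice for everyone.
So the Nash equilibrium is full contribution by all 5; the group earns 1.6 × 3.73 × 160 = 954.88.

954.88 labor-hours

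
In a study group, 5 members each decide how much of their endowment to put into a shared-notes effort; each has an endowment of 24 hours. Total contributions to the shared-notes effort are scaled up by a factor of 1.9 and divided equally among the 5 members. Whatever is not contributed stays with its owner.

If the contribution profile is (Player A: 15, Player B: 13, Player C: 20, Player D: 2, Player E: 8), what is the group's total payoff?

Total contributed: 15 + 13 + 20 + 2 + 8 = 58; total kept: 5 × 24 − 58 = 62.
The shared-notes effort pays out 1.9 × 58 = 110.20 in aggregate.
Group total = 62 + 110.20 = 172.20.

172.20 hours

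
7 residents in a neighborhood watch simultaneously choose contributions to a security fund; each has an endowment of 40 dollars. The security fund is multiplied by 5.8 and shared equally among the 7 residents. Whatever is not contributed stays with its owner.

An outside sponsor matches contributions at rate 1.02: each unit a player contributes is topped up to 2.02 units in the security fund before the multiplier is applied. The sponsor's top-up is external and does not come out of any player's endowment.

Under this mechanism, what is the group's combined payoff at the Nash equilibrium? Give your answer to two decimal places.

3280.48 dollars

With the mechanism, a contributed unit returns 5.8 × 2.02 / 7 = 1.6737 per unit of net cost to the contributor — now above 1 — so contributing fully is weakly dominant for every player.
At the Nash equilibrium everyone contributes 40. Group total payoff = 5.8 × 2.02 × 280 = 3280.48.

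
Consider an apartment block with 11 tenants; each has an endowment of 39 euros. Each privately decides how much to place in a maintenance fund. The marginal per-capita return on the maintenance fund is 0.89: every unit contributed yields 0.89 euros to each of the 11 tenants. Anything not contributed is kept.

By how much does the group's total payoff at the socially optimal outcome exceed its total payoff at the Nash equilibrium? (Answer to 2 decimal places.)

3770.91 euros

The private return per contributed unit is 0.89 < 1, so contributing 0 is dominant for every player. At the Nash equilibrium everyone keeps their 39, and the group total is 11 × 39 = 429.
Each contributed unit returns 9.790 to the group as a whole (0.89 to each of 11 players), which exceeds 1, so the social optimum is full contribution: group total = 9.790 × 429 = 4199.91.
Efficiency loss = 4199.91 − 429 = 3770.91.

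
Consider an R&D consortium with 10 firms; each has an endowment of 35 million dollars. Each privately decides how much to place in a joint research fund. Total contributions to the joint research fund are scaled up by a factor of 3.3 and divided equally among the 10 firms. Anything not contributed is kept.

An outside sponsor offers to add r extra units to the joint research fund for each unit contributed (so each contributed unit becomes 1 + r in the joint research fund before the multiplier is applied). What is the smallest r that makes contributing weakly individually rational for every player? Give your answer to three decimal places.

With matching at rate r, one contributed unit becomes (1 + r) in the joint research fund and returns 3.3 × (1 + r) / 10 to the contributor.
Setting this equal to 1: 1 + r = 10/3.3 = 3.0303.
So the minimum matching rate is r = 3.0303 − 1 = 2.030.

2.030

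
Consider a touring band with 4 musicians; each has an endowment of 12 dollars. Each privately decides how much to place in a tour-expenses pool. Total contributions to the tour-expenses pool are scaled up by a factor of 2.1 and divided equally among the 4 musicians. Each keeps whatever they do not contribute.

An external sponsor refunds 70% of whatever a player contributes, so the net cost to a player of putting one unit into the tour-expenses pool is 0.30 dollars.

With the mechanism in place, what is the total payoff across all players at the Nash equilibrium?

134.40 dollars

Under the mechanism each unit contributed yields (2.1/4) / 0.30 = 1.7500 back to its contributor per unit of net cost, which exceeds 1, making full contribution the dominant choice for everyone.
So the Nash equilibrium is full contribution by all 4; the group earns 4 × (12 × 0.70 + 2.1 × 12) = 134.40.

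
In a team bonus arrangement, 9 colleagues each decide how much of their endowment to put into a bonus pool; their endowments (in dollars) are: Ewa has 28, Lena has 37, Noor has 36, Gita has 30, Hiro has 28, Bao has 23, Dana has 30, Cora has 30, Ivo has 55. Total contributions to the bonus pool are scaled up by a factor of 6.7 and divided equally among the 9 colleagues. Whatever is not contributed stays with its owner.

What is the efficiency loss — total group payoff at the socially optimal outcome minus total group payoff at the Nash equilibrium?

1692.90 dollars

The private return per contributed unit is 6.7/9 = 0.7444 < 1 for every player regardless of endowment, so the Nash equilibrium is zero contribution and the group total is Σ E_j = 28 + 37 + 36 + 30 + 28 + 23 + 30 + 30 + 55 = 297.
Each contributed unit returns 6.700 to the group, so the social optimum is full contribution by everyone: group total = 6.700 × 297 = 1989.90.
Efficiency loss = (6.700 − 1) × 297 = 1692.90.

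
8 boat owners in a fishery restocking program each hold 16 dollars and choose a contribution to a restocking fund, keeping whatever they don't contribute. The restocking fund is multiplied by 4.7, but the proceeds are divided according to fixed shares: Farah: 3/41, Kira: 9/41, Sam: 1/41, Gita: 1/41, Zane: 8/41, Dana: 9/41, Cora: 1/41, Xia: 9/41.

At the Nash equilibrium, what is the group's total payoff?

305.60 dollars

For player j, contributing a unit is worthwhile iff 4.7 × (j's share) ≥ 1, i.e. iff j's share is at least 0.2128.
Kira, Dana and Xia are above the threshold, contributing 16 each; the remaining 5 contribute 0. Total contributed: 48.
The restocking fund pays out 4.7 × 48 = 225.60 in total (split across the unequal shares, but the aggregate is all that matters for the group sum).
The 5 free-riders keep 16 each, adding 80. Group total = 80 + 225.60 = 305.60.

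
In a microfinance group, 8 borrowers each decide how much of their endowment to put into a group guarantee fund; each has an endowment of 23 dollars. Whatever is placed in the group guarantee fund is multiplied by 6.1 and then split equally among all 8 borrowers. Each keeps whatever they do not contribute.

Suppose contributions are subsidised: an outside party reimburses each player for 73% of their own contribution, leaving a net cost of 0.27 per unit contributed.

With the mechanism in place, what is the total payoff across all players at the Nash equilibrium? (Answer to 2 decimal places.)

The effective private return per unit is now (6.1/8) / 0.27 = 2.8241 > 1, so every player's dominant strategy flips to full contribution.
At the Nash equilibrium everyone contributes 23. Group total payoff = 8 × (23 × 0.73 + 6.1 × 23) = 1256.72.

1256.72 dollars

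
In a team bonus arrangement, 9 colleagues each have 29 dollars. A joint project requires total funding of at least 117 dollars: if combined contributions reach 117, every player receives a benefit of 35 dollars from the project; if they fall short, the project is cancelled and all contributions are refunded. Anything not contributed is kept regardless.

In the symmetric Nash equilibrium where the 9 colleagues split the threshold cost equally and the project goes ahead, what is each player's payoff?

51 dollars

Equal share of the threshold: 117/9 = 13.
At this profile no one gains by cutting their contribution: any cut drops the total below 117, the project is cancelled, contributions are refunded, and the deviator ends with 29, which is less than 29 − 13 + 35 = 51. Contributing more than 13 just wastes the excess. So contributing exactly 13 is a best response.
Each player's payoff: 29 − 13 + 35 = 51.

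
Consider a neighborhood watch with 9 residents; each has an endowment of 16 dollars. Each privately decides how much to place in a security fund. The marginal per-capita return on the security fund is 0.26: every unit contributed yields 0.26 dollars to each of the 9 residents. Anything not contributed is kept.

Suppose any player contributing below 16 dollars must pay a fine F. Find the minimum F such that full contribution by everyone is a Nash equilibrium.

Given the others contribute fully, the best deviation is to contribute 0 (any partial contribution still incurs the fine and gives up units whose private return 0.26 is below 1).
Deviating from 16 to 0 saves 16 dollars but forfeits the deviator's share of the drop in the security fund: 0.26 × 16 = 4.16.
So the deviation gain is 16 − 4.16 = 11.84, and the fine must be at least 11.84 dollars to wipe it out.

11.84 dollars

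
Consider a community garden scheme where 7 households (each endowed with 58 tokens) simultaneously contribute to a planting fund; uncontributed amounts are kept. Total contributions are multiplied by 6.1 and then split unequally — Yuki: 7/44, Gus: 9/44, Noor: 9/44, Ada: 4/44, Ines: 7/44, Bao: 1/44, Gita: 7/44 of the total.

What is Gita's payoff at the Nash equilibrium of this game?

170.57 tokens

A player with share s gets back 6.1·s per unit contributed, so full contribution is dominant for anyone with s > 1/6.1 = 0.1639 and zero contribution is dominant for anyone below.
Gus and Noor are above the threshold, contributing 58 each; the remaining 5 contribute 0. Total contributed: 116.
Gita keeps 58 and receives 6.1 × 116 × 7/44 = 112.57 from the planting fund, for a payoff of 170.57.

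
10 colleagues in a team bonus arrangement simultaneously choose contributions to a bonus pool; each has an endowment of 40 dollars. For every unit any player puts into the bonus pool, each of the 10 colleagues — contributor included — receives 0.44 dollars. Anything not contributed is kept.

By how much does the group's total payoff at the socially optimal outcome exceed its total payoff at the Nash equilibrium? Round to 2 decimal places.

The private return per contributed unit is 0.44 < 1, so contributing 0 is dominant for every player. At the Nash equilibrium everyone keeps their 40, and the group total is 10 × 40 = 400.
Each contributed unit returns 4.400 to the group as a whole (0.44 to each of 10 players), which exceeds 1, so the social optimum is full contribution: group total = 4.400 × 400 = 1760.00.
Efficiency loss = 1760.00 − 400 = 1360.00.

1360.00 dollars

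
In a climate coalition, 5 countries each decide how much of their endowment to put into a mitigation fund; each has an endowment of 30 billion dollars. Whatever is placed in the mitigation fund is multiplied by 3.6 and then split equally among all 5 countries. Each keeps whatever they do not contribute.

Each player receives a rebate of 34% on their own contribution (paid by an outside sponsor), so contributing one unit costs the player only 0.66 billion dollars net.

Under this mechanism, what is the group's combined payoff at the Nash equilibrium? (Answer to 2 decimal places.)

With the mechanism, a contributed unit returns (3.6/5) / 0.66 = 1.0909 per unit of net cost to the contributor — now above 1 — so contributing fully is weakly dominant for every player.
So the Nash equilibrium is full contribution by all 5; the group earns 5 × (30 × 0.34 + 3.6 × 30) = 591.00.

591.00 billion dollars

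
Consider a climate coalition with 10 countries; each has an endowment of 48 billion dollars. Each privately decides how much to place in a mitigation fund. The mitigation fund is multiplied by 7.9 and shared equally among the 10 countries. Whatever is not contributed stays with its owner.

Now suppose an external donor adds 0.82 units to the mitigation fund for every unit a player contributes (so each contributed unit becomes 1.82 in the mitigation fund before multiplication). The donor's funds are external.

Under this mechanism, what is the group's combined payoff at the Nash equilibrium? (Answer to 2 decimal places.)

Under the mechanism each unit contributed yields 7.9 × 1.82 / 10 = 1.4378 back to its contributor per unit of net cost, which exceeds 1, making full contribution the dominant choice for everyone.
At the Nash equilibrium everyone contributes 48. Group total payoff = 7.9 × 1.82 × 480 = 6901.44.

6901.44 billion dollars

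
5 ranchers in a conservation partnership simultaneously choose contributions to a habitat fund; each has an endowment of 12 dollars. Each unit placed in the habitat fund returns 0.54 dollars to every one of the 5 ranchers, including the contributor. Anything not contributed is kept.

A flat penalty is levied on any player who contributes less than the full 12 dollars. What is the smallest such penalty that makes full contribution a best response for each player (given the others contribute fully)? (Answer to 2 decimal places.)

Given the others contribute fully, the best deviation is to contribute 0 (any partial contribution still incurs the fine and gives up units whose private return 0.54 is below 1).
Deviating from 12 to 0 saves 12 dollars but forfeits the deviator's share of the drop in the habitat fund: 0.54 × 12 = 6.48.
So the deviation gain is 12 − 6.48 = 5.52, and the fine must be at least 5.52 dollars to wipe it out.

5.52 dollars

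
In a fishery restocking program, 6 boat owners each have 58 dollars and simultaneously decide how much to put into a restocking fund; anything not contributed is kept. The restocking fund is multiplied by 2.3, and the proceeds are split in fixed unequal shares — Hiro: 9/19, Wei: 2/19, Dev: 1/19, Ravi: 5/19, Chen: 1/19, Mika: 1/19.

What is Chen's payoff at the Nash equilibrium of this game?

Player j's private return per contributed unit is 2.3 × (j's share). Contributing is weakly dominant for j when that share is at least 1/2.3 = 0.4348, and contributing 0 is dominant otherwise.
The only share above 0.4348 is Hiro's 9/19, contributing 58; the remaining 5 contribute 0. Total contributed: 58.
Chen keeps 58 and receives 2.3 × 58 × 1/19 = 7.02 from the restocking fund, for a payoff of 65.02.

65.02 dollars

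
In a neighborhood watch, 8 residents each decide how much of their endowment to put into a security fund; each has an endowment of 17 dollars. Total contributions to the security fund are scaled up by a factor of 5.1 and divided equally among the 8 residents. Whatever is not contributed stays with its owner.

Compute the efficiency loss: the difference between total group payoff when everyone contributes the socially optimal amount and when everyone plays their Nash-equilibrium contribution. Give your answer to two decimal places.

Each contributed unit returns 5.1/8 = 0.6375 to its contributor — below 1 — so contributing 0 is dominant for every player. At the Nash equilibrium everyone keeps their 17, and the group total is 8 × 17 = 136.
Each contributed unit returns 5.100 to the group as a whole (0.6375 to each of 8 players), which exceeds 1, so the social optimum is full contribution: group total = 5.100 × 136 = 693.60.
Efficiency loss = 693.60 − 136 = 557.60.

557.60 dollars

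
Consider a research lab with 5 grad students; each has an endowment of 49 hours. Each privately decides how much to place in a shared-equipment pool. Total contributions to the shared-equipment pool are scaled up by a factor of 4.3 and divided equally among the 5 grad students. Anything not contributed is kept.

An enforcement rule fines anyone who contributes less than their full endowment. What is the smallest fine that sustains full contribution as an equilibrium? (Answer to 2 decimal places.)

Given the others contribute fully, the best deviation is to contribute 0 (any partial contribution still incurs the fine and gives up units whose private return 0.8600 is below 1).
Deviating from 49 to 0 saves 49 hours but forfeits the deviator's share of the drop in the shared-equipment pool: 4.3/5 × 49 = 42.14.
So the deviation gain is 49 − 42.14 = 6.86, and the fine must be at least 6.86 hours to wipe it out.

6.86 hours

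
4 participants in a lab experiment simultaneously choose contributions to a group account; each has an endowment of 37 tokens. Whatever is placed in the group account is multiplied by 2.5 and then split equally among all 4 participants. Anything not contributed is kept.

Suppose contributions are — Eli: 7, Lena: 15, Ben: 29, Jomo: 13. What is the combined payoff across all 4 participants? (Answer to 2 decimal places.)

Total contributed: 7 + 15 + 29 + 13 = 64; total kept: 4 × 37 − 64 = 84.
The group account pays out 2.5 × 64 = 160.00 in aggregate.
Group total = 84 + 160.00 = 244.00.

244.00 tokens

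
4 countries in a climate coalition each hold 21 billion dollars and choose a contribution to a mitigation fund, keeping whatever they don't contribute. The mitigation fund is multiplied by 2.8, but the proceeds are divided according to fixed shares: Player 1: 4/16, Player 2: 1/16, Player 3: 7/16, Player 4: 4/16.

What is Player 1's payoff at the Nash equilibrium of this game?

Each unit j contributes comes back to j as 2.8 × (j's share), so j prefers to contribute only if that share exceeds 1/2.8 = 0.3571; otherwise keeping the unit dominates.
The only share above 0.3571 is Player 3's 7/16, contributing 21; the remaining 3 contribute 0. Total contributed: 21.
Player 1 keeps 21 and receives 2.8 × 21 × 4/16 = 14.70 from the mitigation fund, for a payoff of 35.70.

35.70 billion dollars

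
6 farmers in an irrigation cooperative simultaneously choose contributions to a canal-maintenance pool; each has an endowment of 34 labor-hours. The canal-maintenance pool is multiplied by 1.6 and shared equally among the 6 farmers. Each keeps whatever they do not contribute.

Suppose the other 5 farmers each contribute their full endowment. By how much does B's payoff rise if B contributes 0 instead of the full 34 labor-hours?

24.93 labor-hours

Switching from a contribution of 34 to 0 lets B keep an extra 34 labor-hours, but lowers the canal-maintenance pool by 34, which costs B their own share of that drop: 1.6/6 × 34 = 9.07.
Net gain = 34 − 9.07 = 24.93. The private return per contributed unit (0.2667) is below 1, so free-riding is indeed the best response regardless of what the others do.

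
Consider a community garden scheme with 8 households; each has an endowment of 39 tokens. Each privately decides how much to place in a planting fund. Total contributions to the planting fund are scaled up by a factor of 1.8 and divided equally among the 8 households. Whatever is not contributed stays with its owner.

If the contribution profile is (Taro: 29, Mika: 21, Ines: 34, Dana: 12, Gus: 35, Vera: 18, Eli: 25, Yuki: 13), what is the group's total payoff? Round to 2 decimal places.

461.60 tokens

Total contributed: 29 + 21 + 34 + 12 + 35 + 18 + 25 + 13 = 187; total kept: 8 × 39 − 187 = 125.
The planting fund pays out 1.8 × 187 = 336.60 in aggregate.
Group total = 125 + 336.60 = 461.60.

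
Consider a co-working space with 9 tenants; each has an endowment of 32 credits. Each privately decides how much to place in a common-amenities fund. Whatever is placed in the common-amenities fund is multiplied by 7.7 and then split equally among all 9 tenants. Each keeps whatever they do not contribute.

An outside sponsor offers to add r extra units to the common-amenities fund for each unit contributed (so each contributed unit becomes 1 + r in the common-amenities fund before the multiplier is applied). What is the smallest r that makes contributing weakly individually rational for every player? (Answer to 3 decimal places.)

With matching at rate r, one contributed unit becomes (1 + r) in the common-amenities fund and returns 7.7 × (1 + r) / 9 to the contributor.
Setting this equal to 1: 1 + r = 9/7.7 = 1.1688.
So the minimum matching rate is r = 1.1688 − 1 = 0.169.

0.169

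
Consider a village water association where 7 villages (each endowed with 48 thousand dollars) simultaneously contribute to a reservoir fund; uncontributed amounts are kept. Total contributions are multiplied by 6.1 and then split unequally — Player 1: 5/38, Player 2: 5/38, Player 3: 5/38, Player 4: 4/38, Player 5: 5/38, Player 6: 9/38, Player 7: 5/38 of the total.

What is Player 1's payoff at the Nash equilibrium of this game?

86.53 thousand dollars

Player j's private return per contributed unit is 6.1 × (j's share). Contributing is weakly dominant for j when that share is at least 1/6.1 = 0.1639, and contributing 0 is dominant otherwise.
Player 6 alone (share 9/38) is above the threshold, contributing 48; the remaining 6 contribute 0. Total contributed: 48.
Player 1 keeps 48 and receives 6.1 × 48 × 5/38 = 38.53 from the reservoir fund, for a payoff of 86.53.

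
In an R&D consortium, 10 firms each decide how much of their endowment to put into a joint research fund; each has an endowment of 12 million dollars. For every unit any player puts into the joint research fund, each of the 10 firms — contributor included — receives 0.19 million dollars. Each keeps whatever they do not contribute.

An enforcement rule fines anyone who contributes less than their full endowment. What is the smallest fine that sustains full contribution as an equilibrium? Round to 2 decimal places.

Given the others contribute fully, the best deviation is to contribute 0 (any partial contribution still incurs the fine and gives up units whose private return 0.19 is below 1).
Deviating from 12 to 0 saves 12 million dollars but forfeits the deviator's share of the drop in the joint research fund: 0.19 × 12 = 2.28.
So the deviation gain is 12 − 2.28 = 9.72, and the fine must be at least 9.72 million dollars to wipe it out.

9.72 million dollars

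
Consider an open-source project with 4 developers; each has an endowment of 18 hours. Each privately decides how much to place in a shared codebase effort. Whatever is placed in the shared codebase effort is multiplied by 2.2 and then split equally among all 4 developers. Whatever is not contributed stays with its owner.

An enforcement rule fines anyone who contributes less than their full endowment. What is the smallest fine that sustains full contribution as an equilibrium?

Given the others contribute fully, the best deviation is to contribute 0 (any partial contribution still incurs the fine and gives up units whose private return 0.5500 is below 1).
Deviating from 18 to 0 saves 18 hours but forfeits the deviator's share of the drop in the shared codebase effort: 2.2/4 × 18 = 9.90.
So the deviation gain is 18 − 9.90 = 8.10, and the fine must be at least 8.10 hours to wipe it out.

8.10 hours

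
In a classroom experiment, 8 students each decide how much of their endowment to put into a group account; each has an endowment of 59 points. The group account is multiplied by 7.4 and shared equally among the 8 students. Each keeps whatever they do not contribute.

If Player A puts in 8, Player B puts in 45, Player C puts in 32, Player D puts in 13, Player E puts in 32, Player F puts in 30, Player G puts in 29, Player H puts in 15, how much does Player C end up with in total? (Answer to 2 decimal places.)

Total contributed: 8 + 45 + 32 + 13 + 32 + 30 + 29 + 15 = 204.
Each receives 7.4 × 204 / 8 = 188.70 from the group account.
Player C keeps 59 − 32 = 27, so Player C's payoff is 27 + 188.70 = 215.70.

215.70 points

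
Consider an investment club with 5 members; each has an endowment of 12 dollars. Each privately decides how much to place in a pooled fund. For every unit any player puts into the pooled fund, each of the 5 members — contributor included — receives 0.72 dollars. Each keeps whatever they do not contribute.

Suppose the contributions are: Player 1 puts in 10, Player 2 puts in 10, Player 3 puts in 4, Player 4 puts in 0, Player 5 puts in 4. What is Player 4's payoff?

32.16 dollars

Total contributed: 10 + 10 + 4 + 0 + 4 = 28.
Each receives 0.72 × 28 = 20.16 from the pooled fund.
Player 4 keeps 12 − 0 = 12, so Player 4's payoff is 12 + 20.16 = 32.16.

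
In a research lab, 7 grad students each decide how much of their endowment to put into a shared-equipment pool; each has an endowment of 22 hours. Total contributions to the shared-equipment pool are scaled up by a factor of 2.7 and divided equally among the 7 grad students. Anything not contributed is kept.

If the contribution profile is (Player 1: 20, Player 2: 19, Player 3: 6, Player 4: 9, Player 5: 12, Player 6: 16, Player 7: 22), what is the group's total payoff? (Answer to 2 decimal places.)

Total contributed: 20 + 19 + 6 + 9 + 12 + 16 + 22 = 104; total kept: 7 × 22 − 104 = 50.
The shared-equipment pool pays out 2.7 × 104 = 280.80 in aggregate.
Group total = 50 + 280.80 = 330.80.

330.80 hours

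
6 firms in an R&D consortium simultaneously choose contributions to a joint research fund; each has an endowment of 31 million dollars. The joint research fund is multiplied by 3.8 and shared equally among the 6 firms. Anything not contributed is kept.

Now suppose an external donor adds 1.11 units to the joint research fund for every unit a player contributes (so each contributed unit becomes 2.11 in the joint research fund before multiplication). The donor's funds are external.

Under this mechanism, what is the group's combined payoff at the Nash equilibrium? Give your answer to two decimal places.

1491.35 million dollars

The effective private return per unit is now 3.8 × 2.11 / 6 = 1.3363 > 1, so every player's dominant strategy flips to full contribution.
So the Nash equilibrium is full contribution by all 6; the group earns 3.8 × 2.11 × 186 = 1491.35.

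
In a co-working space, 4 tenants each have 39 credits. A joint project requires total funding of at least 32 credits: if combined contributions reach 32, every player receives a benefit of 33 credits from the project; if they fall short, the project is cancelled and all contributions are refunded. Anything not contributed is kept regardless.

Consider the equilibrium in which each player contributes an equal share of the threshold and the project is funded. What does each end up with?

64 credits

Equal share of the threshold: 32/4 = 8.
At this profile no one gains by cutting their contribution: any cut drops the total below 32, the project is cancelled, contributions are refunded, and the deviator ends with 39, which is less than 39 − 8 + 33 = 64. Contributing more than 8 just wastes the excess. So contributing exactly 8 is a best response.
Each player's payoff: 39 − 8 + 33 = 64.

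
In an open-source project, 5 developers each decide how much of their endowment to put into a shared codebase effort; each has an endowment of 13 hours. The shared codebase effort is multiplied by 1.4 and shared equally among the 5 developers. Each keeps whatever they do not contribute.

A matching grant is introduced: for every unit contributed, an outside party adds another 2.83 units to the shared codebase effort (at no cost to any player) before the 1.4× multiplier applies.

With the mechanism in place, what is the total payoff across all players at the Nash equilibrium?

348.53 hours

With the mechanism, a contributed unit returns 1.4 × 3.83 / 5 = 1.0724 per unit of net cost to the contributor — now above 1 — so contributing fully is weakly dominant for every player.
So the Nash equilibrium is full contribution by all 5; the group earns 1.4 × 3.83 × 65 = 348.53.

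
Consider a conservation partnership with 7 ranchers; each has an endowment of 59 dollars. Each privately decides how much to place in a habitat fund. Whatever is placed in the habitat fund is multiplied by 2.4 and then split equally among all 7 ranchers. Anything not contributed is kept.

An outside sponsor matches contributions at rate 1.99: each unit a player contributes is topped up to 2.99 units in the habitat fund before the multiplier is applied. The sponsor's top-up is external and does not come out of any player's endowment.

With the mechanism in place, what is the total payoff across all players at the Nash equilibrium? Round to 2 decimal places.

2963.69 dollars

Under the mechanism each unit contributed yields 2.4 × 2.99 / 7 = 1.0251 back to its contributor per unit of net cost, which exceeds 1, making full contribution the dominant choice for everyone.
So the Nash equilibrium is full contribution by all 7; the group earns 2.4 × 2.99 × 413 = 2963.69.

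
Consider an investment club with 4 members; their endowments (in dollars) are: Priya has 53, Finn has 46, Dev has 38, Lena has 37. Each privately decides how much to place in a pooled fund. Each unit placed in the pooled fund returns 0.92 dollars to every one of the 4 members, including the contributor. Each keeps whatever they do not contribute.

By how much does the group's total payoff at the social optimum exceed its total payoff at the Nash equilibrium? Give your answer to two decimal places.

466.32 dollars

The private return per contributed unit is 0.92 < 1 for everyone, so the Nash equilibrium is zero contribution and the group total is Σ E_j = 53 + 46 + 38 + 37 = 174.
Each contributed unit returns 3.680 to the group, so the social optimum is full contribution by everyone: group total = 3.680 × 174 = 640.32.
Efficiency loss = (3.680 − 1) × 174 = 466.32.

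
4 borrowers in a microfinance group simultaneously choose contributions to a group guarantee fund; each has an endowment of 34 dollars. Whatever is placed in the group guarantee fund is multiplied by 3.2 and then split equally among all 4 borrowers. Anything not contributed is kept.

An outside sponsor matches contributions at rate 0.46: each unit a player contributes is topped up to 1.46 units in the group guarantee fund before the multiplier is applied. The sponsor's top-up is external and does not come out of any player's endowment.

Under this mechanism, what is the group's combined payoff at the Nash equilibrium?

The effective private return per unit is now 3.2 × 1.46 / 4 = 1.1680 > 1, so every player's dominant strategy flips to full contribution.
So the Nash equilibrium is full contribution by all 4; the group earns 3.2 × 1.46 × 136 = 635.39.

635.39 dollars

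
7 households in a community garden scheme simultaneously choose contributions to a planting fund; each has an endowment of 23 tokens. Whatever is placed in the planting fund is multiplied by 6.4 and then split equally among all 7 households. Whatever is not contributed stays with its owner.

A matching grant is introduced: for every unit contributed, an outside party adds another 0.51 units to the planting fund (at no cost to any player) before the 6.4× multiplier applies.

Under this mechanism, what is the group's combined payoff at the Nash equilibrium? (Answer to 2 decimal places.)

The effective private return per unit is now 6.4 × 1.51 / 7 = 1.3806 > 1, so every player's dominant strategy flips to full contribution.
At the Nash equilibrium everyone contributes 23. Group total payoff = 6.4 × 1.51 × 161 = 1555.90.

1555.90 tokens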